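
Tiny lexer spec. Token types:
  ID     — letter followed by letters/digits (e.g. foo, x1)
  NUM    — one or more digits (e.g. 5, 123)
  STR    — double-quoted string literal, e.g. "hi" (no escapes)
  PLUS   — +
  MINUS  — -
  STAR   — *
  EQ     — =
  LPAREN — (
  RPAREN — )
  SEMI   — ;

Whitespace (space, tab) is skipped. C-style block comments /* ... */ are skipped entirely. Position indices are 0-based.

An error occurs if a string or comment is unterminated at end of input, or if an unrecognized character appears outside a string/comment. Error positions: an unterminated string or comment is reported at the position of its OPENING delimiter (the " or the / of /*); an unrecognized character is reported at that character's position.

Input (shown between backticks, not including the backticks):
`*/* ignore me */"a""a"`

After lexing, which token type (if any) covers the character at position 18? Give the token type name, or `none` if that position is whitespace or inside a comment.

pos=0: emit STAR '*'
pos=1: enter COMMENT mode (saw '/*')
exit COMMENT mode (now at pos=16)
pos=16: enter STRING mode
pos=16: emit STR "a" (now at pos=19)
pos=19: enter STRING mode
pos=19: emit STR "a" (now at pos=22)
DONE. 3 tokens: [STAR, STR, STR]
Position 18: char is '"' -> STR

Answer: STR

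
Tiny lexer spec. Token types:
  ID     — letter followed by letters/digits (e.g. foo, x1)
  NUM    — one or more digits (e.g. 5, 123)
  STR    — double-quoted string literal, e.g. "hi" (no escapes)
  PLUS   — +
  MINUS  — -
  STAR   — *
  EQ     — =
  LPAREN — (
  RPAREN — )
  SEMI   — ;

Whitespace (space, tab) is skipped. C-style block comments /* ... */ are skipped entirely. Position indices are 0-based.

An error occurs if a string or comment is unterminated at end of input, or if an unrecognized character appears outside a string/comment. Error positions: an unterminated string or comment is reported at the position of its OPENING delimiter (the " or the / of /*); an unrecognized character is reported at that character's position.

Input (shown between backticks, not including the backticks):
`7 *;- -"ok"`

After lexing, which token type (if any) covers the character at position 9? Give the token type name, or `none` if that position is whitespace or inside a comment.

pos=0: emit NUM '7' (now at pos=1)
pos=2: emit STAR '*'
pos=3: emit SEMI ';'
pos=4: emit MINUS '-'
pos=6: emit MINUS '-'
pos=7: enter STRING mode
pos=7: emit STR "ok" (now at pos=11)
DONE. 6 tokens: [NUM, STAR, SEMI, MINUS, MINUS, STR]
Position 9: char is 'k' -> STR

Answer: STR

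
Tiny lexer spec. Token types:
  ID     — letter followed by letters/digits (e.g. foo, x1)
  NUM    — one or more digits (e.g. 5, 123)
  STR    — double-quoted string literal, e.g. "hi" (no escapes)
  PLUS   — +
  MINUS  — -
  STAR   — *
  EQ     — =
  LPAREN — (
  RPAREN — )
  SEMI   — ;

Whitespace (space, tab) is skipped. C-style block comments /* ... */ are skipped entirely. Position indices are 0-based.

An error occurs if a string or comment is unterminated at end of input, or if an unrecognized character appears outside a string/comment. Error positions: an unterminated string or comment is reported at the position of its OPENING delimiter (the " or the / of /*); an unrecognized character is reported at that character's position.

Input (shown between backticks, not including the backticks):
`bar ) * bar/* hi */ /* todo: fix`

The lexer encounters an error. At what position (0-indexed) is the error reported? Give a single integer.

pos=0: emit ID 'bar' (now at pos=3)
pos=4: emit RPAREN ')'
pos=6: emit STAR '*'
pos=8: emit ID 'bar' (now at pos=11)
pos=11: enter COMMENT mode (saw '/*')
exit COMMENT mode (now at pos=19)
pos=20: enter COMMENT mode (saw '/*')
pos=20: ERROR — unterminated comment (reached EOF)

Answer: 20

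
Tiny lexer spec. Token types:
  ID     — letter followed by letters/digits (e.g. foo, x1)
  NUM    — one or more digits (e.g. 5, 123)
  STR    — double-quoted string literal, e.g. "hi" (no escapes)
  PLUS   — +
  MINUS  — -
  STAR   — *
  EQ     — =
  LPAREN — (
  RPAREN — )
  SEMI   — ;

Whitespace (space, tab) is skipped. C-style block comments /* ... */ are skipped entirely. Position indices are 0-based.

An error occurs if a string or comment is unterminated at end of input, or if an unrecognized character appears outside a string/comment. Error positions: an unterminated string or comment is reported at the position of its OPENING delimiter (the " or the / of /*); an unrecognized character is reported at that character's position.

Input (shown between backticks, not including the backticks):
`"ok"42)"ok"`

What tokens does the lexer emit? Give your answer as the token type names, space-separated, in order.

Answer: STR NUM RPAREN STR

Derivation:
pos=0: enter STRING mode
pos=0: emit STR "ok" (now at pos=4)
pos=4: emit NUM '42' (now at pos=6)
pos=6: emit RPAREN ')'
pos=7: enter STRING mode
pos=7: emit STR "ok" (now at pos=11)
DONE. 4 tokens: [STR, NUM, RPAREN, STR]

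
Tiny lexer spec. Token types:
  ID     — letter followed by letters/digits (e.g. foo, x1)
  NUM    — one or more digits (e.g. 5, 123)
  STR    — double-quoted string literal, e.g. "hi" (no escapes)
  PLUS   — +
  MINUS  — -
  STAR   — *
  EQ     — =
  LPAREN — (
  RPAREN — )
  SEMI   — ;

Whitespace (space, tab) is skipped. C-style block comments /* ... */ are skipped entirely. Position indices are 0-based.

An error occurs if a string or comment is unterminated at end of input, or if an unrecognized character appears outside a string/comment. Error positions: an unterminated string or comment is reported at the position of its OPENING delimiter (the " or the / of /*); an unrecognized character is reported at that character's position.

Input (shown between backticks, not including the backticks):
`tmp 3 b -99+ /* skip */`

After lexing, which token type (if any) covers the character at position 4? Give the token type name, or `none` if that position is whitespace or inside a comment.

pos=0: emit ID 'tmp' (now at pos=3)
pos=4: emit NUM '3' (now at pos=5)
pos=6: emit ID 'b' (now at pos=7)
pos=8: emit MINUS '-'
pos=9: emit NUM '99' (now at pos=11)
pos=11: emit PLUS '+'
pos=13: enter COMMENT mode (saw '/*')
exit COMMENT mode (now at pos=23)
DONE. 6 tokens: [ID, NUM, ID, MINUS, NUM, PLUS]
Position 4: char is '3' -> NUM

Answer: NUM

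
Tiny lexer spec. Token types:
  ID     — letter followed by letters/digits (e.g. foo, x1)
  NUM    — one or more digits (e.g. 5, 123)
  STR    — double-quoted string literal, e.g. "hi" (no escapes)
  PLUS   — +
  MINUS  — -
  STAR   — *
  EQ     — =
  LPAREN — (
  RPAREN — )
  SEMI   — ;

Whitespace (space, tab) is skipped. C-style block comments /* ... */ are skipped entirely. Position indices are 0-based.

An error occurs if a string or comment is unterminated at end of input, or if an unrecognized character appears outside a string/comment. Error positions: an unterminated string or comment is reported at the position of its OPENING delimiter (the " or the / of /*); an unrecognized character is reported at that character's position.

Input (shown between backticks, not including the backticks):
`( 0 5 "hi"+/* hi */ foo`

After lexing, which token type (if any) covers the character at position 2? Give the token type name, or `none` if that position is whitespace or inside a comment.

Answer: NUM

Derivation:
pos=0: emit LPAREN '('
pos=2: emit NUM '0' (now at pos=3)
pos=4: emit NUM '5' (now at pos=5)
pos=6: enter STRING mode
pos=6: emit STR "hi" (now at pos=10)
pos=10: emit PLUS '+'
pos=11: enter COMMENT mode (saw '/*')
exit COMMENT mode (now at pos=19)
pos=20: emit ID 'foo' (now at pos=23)
DONE. 6 tokens: [LPAREN, NUM, NUM, STR, PLUS, ID]
Position 2: char is '0' -> NUM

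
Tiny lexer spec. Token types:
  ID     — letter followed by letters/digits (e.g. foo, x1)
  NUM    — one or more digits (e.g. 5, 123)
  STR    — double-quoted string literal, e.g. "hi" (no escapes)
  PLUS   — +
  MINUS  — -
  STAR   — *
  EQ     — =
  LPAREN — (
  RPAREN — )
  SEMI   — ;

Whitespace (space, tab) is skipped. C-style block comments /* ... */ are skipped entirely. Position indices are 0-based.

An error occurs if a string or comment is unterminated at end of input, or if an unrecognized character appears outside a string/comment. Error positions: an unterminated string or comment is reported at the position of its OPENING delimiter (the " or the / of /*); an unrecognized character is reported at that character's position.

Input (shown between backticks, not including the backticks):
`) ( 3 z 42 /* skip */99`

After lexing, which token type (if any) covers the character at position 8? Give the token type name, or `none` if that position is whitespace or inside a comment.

Answer: NUM

Derivation:
pos=0: emit RPAREN ')'
pos=2: emit LPAREN '('
pos=4: emit NUM '3' (now at pos=5)
pos=6: emit ID 'z' (now at pos=7)
pos=8: emit NUM '42' (now at pos=10)
pos=11: enter COMMENT mode (saw '/*')
exit COMMENT mode (now at pos=21)
pos=21: emit NUM '99' (now at pos=23)
DONE. 6 tokens: [RPAREN, LPAREN, NUM, ID, NUM, NUM]
Position 8: char is '4' -> NUM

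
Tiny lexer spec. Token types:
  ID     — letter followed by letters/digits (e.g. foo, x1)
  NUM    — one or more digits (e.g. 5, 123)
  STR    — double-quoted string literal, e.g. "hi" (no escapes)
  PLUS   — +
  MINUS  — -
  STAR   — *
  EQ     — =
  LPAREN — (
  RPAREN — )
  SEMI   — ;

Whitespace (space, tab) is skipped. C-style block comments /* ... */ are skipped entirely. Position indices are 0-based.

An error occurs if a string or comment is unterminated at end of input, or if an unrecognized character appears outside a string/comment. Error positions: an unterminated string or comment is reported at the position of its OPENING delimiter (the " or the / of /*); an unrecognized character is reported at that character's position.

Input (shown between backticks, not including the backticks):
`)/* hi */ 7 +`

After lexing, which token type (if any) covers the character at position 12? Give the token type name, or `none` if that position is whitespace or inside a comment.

Answer: PLUS

Derivation:
pos=0: emit RPAREN ')'
pos=1: enter COMMENT mode (saw '/*')
exit COMMENT mode (now at pos=9)
pos=10: emit NUM '7' (now at pos=11)
pos=12: emit PLUS '+'
DONE. 3 tokens: [RPAREN, NUM, PLUS]
Position 12: char is '+' -> PLUS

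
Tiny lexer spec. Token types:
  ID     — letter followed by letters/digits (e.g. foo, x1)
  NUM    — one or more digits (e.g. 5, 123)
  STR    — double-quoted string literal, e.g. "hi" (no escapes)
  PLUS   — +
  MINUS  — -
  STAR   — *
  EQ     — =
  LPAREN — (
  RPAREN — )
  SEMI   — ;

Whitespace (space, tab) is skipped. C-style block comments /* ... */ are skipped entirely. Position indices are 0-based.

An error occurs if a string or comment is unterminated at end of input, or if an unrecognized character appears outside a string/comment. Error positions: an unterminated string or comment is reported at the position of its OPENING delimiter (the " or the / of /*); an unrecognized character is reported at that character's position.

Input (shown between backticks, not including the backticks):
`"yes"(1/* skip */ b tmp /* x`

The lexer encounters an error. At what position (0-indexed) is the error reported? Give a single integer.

pos=0: enter STRING mode
pos=0: emit STR "yes" (now at pos=5)
pos=5: emit LPAREN '('
pos=6: emit NUM '1' (now at pos=7)
pos=7: enter COMMENT mode (saw '/*')
exit COMMENT mode (now at pos=17)
pos=18: emit ID 'b' (now at pos=19)
pos=20: emit ID 'tmp' (now at pos=23)
pos=24: enter COMMENT mode (saw '/*')
pos=24: ERROR — unterminated comment (reached EOF)

Answer: 24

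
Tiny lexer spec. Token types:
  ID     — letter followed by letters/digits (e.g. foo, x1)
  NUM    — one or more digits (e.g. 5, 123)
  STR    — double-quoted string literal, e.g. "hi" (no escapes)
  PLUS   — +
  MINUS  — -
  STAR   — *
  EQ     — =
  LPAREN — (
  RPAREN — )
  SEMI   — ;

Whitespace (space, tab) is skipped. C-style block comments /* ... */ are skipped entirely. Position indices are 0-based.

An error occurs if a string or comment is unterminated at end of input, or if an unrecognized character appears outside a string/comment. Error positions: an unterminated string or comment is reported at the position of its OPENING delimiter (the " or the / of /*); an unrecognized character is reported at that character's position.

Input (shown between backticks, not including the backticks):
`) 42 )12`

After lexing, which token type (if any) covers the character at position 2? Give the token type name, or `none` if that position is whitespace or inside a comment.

Answer: NUM

Derivation:
pos=0: emit RPAREN ')'
pos=2: emit NUM '42' (now at pos=4)
pos=5: emit RPAREN ')'
pos=6: emit NUM '12' (now at pos=8)
DONE. 4 tokens: [RPAREN, NUM, RPAREN, NUM]
Position 2: char is '4' -> NUM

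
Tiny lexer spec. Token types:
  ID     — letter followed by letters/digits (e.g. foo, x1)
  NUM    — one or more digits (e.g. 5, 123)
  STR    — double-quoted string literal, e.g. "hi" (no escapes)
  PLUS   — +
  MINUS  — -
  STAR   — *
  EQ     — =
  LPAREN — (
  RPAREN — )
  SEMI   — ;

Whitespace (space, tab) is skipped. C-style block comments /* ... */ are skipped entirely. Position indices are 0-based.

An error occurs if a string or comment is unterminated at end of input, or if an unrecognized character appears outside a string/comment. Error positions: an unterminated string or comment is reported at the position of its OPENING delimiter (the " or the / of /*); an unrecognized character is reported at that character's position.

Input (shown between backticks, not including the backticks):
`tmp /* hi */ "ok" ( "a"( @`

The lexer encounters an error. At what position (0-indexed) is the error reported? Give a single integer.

pos=0: emit ID 'tmp' (now at pos=3)
pos=4: enter COMMENT mode (saw '/*')
exit COMMENT mode (now at pos=12)
pos=13: enter STRING mode
pos=13: emit STR "ok" (now at pos=17)
pos=18: emit LPAREN '('
pos=20: enter STRING mode
pos=20: emit STR "a" (now at pos=23)
pos=23: emit LPAREN '('
pos=25: ERROR — unrecognized char '@'

Answer: 25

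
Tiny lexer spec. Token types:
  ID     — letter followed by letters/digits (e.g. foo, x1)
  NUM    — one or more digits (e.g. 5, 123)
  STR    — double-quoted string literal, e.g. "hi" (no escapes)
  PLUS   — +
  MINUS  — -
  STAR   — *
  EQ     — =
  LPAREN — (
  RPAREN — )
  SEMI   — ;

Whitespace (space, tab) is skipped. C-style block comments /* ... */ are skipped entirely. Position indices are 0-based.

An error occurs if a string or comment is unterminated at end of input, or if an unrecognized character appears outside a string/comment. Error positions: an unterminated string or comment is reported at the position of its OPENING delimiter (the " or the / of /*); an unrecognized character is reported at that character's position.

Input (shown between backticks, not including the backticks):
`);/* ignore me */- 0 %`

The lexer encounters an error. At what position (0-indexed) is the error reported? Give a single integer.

Answer: 21

Derivation:
pos=0: emit RPAREN ')'
pos=1: emit SEMI ';'
pos=2: enter COMMENT mode (saw '/*')
exit COMMENT mode (now at pos=17)
pos=17: emit MINUS '-'
pos=19: emit NUM '0' (now at pos=20)
pos=21: ERROR — unrecognized char '%'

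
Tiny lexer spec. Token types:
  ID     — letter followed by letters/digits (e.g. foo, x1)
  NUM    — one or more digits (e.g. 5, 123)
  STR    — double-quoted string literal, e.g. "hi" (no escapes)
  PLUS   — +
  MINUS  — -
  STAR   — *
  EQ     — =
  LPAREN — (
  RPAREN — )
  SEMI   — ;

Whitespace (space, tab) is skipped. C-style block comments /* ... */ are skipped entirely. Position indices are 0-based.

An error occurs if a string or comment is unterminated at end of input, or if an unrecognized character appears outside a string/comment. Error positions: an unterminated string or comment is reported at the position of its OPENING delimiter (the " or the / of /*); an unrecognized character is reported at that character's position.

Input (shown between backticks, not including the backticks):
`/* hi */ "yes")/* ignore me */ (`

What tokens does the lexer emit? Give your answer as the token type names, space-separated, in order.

Answer: STR RPAREN LPAREN

Derivation:
pos=0: enter COMMENT mode (saw '/*')
exit COMMENT mode (now at pos=8)
pos=9: enter STRING mode
pos=9: emit STR "yes" (now at pos=14)
pos=14: emit RPAREN ')'
pos=15: enter COMMENT mode (saw '/*')
exit COMMENT mode (now at pos=30)
pos=31: emit LPAREN '('
DONE. 3 tokens: [STR, RPAREN, LPAREN]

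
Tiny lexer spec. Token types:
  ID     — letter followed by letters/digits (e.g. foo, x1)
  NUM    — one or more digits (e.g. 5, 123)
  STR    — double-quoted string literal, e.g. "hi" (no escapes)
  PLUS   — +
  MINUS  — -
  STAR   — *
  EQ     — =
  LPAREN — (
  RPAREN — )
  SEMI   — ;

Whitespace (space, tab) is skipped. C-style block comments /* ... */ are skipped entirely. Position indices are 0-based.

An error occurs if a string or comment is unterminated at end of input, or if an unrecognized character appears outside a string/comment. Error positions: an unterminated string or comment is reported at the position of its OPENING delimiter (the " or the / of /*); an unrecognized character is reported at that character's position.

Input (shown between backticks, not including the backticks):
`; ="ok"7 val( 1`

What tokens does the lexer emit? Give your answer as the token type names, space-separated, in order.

Answer: SEMI EQ STR NUM ID LPAREN NUM

Derivation:
pos=0: emit SEMI ';'
pos=2: emit EQ '='
pos=3: enter STRING mode
pos=3: emit STR "ok" (now at pos=7)
pos=7: emit NUM '7' (now at pos=8)
pos=9: emit ID 'val' (now at pos=12)
pos=12: emit LPAREN '('
pos=14: emit NUM '1' (now at pos=15)
DONE. 7 tokens: [SEMI, EQ, STR, NUM, ID, LPAREN, NUM]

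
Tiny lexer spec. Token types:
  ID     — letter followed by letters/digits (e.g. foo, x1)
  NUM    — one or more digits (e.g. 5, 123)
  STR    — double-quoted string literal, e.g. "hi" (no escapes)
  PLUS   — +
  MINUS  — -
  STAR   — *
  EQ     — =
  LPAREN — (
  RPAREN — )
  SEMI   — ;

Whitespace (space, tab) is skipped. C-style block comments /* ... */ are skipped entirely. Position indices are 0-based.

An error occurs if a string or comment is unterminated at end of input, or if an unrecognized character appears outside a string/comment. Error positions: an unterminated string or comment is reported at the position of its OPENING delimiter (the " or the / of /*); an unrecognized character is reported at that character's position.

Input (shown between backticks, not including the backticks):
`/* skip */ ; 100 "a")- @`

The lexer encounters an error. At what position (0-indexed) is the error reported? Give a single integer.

Answer: 23

Derivation:
pos=0: enter COMMENT mode (saw '/*')
exit COMMENT mode (now at pos=10)
pos=11: emit SEMI ';'
pos=13: emit NUM '100' (now at pos=16)
pos=17: enter STRING mode
pos=17: emit STR "a" (now at pos=20)
pos=20: emit RPAREN ')'
pos=21: emit MINUS '-'
pos=23: ERROR — unrecognized char '@'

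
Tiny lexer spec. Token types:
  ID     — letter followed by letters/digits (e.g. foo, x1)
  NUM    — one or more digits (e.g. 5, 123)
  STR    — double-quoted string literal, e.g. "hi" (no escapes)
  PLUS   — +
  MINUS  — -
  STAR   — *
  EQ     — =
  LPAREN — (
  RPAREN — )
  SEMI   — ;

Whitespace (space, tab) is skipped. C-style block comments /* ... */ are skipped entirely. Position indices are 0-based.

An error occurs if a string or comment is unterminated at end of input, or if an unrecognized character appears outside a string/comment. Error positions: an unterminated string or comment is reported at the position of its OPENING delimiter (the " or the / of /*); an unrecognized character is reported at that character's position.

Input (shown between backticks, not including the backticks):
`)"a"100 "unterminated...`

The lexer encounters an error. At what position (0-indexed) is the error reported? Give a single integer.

Answer: 8

Derivation:
pos=0: emit RPAREN ')'
pos=1: enter STRING mode
pos=1: emit STR "a" (now at pos=4)
pos=4: emit NUM '100' (now at pos=7)
pos=8: enter STRING mode
pos=8: ERROR — unterminated string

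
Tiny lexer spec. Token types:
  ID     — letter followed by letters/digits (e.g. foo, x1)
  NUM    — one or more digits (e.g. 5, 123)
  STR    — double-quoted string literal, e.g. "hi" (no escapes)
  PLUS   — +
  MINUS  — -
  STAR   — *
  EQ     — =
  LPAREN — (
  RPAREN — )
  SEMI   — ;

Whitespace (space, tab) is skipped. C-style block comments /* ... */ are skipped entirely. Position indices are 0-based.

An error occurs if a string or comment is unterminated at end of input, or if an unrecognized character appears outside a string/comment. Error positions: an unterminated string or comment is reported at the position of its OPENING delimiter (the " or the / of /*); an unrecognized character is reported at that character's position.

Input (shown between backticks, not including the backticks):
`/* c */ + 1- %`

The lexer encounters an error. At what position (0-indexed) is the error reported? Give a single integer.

Answer: 13

Derivation:
pos=0: enter COMMENT mode (saw '/*')
exit COMMENT mode (now at pos=7)
pos=8: emit PLUS '+'
pos=10: emit NUM '1' (now at pos=11)
pos=11: emit MINUS '-'
pos=13: ERROR — unrecognized char '%'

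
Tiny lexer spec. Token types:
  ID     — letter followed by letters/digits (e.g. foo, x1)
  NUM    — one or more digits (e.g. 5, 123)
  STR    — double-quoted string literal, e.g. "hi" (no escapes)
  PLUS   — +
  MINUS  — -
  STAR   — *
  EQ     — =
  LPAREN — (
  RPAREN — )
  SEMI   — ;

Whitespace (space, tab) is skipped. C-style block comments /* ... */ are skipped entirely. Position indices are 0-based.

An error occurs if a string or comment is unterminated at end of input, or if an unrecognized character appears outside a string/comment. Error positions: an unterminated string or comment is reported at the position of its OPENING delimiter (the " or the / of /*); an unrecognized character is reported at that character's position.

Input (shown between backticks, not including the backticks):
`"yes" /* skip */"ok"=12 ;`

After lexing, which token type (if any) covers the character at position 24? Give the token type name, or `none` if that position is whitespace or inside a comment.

pos=0: enter STRING mode
pos=0: emit STR "yes" (now at pos=5)
pos=6: enter COMMENT mode (saw '/*')
exit COMMENT mode (now at pos=16)
pos=16: enter STRING mode
pos=16: emit STR "ok" (now at pos=20)
pos=20: emit EQ '='
pos=21: emit NUM '12' (now at pos=23)
pos=24: emit SEMI ';'
DONE. 5 tokens: [STR, STR, EQ, NUM, SEMI]
Position 24: char is ';' -> SEMI

Answer: SEMI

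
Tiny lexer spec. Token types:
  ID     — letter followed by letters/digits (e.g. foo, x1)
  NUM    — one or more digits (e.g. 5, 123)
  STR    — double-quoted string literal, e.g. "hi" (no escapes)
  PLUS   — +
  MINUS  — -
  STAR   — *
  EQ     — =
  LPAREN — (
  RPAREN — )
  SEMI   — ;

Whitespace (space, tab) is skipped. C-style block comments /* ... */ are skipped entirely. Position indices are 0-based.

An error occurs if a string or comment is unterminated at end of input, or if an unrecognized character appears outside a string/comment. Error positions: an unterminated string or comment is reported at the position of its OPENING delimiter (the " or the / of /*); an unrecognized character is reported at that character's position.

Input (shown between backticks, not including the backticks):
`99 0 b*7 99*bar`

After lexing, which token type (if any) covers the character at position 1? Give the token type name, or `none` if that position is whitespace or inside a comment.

Answer: NUM

Derivation:
pos=0: emit NUM '99' (now at pos=2)
pos=3: emit NUM '0' (now at pos=4)
pos=5: emit ID 'b' (now at pos=6)
pos=6: emit STAR '*'
pos=7: emit NUM '7' (now at pos=8)
pos=9: emit NUM '99' (now at pos=11)
pos=11: emit STAR '*'
pos=12: emit ID 'bar' (now at pos=15)
DONE. 8 tokens: [NUM, NUM, ID, STAR, NUM, NUM, STAR, ID]
Position 1: char is '9' -> NUM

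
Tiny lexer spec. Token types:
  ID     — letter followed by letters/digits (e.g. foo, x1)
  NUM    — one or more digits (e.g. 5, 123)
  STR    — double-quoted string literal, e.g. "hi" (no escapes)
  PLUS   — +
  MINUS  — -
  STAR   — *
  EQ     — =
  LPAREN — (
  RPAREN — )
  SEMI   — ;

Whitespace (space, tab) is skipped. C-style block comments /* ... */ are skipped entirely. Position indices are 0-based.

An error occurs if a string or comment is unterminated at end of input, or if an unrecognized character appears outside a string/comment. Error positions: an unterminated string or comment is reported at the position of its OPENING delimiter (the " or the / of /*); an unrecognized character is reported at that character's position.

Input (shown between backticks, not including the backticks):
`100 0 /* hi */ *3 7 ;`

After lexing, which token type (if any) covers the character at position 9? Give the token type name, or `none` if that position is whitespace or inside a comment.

Answer: none

Derivation:
pos=0: emit NUM '100' (now at pos=3)
pos=4: emit NUM '0' (now at pos=5)
pos=6: enter COMMENT mode (saw '/*')
exit COMMENT mode (now at pos=14)
pos=15: emit STAR '*'
pos=16: emit NUM '3' (now at pos=17)
pos=18: emit NUM '7' (now at pos=19)
pos=20: emit SEMI ';'
DONE. 6 tokens: [NUM, NUM, STAR, NUM, NUM, SEMI]
Position 9: char is 'h' -> none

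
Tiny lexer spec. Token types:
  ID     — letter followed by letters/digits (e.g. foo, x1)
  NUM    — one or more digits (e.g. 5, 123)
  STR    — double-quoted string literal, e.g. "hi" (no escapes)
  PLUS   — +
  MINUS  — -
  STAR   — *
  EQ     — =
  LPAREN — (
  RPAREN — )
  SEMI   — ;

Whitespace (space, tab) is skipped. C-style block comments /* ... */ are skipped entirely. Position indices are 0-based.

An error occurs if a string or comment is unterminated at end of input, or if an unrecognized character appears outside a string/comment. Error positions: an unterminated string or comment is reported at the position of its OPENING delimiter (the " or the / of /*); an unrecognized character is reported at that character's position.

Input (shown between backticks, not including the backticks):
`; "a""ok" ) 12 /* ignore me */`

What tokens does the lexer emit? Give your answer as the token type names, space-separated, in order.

pos=0: emit SEMI ';'
pos=2: enter STRING mode
pos=2: emit STR "a" (now at pos=5)
pos=5: enter STRING mode
pos=5: emit STR "ok" (now at pos=9)
pos=10: emit RPAREN ')'
pos=12: emit NUM '12' (now at pos=14)
pos=15: enter COMMENT mode (saw '/*')
exit COMMENT mode (now at pos=30)
DONE. 5 tokens: [SEMI, STR, STR, RPAREN, NUM]

Answer: SEMI STR STR RPAREN NUM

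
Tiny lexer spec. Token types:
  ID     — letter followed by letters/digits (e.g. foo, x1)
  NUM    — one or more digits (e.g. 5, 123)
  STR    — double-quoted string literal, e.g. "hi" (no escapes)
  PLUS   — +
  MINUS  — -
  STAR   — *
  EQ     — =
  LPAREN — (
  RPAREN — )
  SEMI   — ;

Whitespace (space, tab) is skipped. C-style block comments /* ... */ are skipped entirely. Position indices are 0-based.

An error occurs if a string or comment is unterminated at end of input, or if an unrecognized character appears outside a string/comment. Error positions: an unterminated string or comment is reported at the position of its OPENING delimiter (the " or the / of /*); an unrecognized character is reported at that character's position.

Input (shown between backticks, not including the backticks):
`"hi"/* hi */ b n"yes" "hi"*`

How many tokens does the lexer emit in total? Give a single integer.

Answer: 6

Derivation:
pos=0: enter STRING mode
pos=0: emit STR "hi" (now at pos=4)
pos=4: enter COMMENT mode (saw '/*')
exit COMMENT mode (now at pos=12)
pos=13: emit ID 'b' (now at pos=14)
pos=15: emit ID 'n' (now at pos=16)
pos=16: enter STRING mode
pos=16: emit STR "yes" (now at pos=21)
pos=22: enter STRING mode
pos=22: emit STR "hi" (now at pos=26)
pos=26: emit STAR '*'
DONE. 6 tokens: [STR, ID, ID, STR, STR, STAR]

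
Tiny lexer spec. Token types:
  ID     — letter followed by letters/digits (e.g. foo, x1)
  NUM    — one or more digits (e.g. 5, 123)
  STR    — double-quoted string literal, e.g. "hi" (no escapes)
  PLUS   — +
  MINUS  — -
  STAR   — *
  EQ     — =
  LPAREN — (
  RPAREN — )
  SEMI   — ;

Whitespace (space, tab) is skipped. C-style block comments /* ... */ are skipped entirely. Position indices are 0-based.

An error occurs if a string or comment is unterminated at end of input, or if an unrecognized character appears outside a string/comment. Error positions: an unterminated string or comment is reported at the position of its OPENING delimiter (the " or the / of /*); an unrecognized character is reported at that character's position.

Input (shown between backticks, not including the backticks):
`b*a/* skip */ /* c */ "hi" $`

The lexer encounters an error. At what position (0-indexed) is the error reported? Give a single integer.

pos=0: emit ID 'b' (now at pos=1)
pos=1: emit STAR '*'
pos=2: emit ID 'a' (now at pos=3)
pos=3: enter COMMENT mode (saw '/*')
exit COMMENT mode (now at pos=13)
pos=14: enter COMMENT mode (saw '/*')
exit COMMENT mode (now at pos=21)
pos=22: enter STRING mode
pos=22: emit STR "hi" (now at pos=26)
pos=27: ERROR — unrecognized char '$'

Answer: 27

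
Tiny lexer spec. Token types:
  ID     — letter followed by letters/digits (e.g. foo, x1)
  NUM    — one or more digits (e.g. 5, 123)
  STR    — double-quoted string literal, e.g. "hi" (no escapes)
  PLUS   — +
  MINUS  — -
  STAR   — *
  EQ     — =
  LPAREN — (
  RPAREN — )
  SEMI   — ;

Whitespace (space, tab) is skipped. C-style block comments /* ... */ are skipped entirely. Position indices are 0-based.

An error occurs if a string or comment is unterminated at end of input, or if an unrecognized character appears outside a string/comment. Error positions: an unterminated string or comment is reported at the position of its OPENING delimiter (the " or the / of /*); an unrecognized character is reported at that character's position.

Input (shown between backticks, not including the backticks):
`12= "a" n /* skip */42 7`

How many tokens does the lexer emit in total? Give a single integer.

pos=0: emit NUM '12' (now at pos=2)
pos=2: emit EQ '='
pos=4: enter STRING mode
pos=4: emit STR "a" (now at pos=7)
pos=8: emit ID 'n' (now at pos=9)
pos=10: enter COMMENT mode (saw '/*')
exit COMMENT mode (now at pos=20)
pos=20: emit NUM '42' (now at pos=22)
pos=23: emit NUM '7' (now at pos=24)
DONE. 6 tokens: [NUM, EQ, STR, ID, NUM, NUM]

Answer: 6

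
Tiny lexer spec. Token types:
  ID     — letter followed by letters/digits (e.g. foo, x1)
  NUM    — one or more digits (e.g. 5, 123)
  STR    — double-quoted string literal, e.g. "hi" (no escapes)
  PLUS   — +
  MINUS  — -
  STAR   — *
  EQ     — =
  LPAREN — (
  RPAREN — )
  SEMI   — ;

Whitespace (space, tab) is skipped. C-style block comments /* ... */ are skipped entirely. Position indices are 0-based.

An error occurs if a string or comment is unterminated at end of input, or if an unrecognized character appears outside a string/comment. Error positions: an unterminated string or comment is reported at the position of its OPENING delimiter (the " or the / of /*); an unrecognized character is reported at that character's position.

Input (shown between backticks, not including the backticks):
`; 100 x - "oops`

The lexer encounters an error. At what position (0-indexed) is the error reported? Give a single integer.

Answer: 10

Derivation:
pos=0: emit SEMI ';'
pos=2: emit NUM '100' (now at pos=5)
pos=6: emit ID 'x' (now at pos=7)
pos=8: emit MINUS '-'
pos=10: enter STRING mode
pos=10: ERROR — unterminated string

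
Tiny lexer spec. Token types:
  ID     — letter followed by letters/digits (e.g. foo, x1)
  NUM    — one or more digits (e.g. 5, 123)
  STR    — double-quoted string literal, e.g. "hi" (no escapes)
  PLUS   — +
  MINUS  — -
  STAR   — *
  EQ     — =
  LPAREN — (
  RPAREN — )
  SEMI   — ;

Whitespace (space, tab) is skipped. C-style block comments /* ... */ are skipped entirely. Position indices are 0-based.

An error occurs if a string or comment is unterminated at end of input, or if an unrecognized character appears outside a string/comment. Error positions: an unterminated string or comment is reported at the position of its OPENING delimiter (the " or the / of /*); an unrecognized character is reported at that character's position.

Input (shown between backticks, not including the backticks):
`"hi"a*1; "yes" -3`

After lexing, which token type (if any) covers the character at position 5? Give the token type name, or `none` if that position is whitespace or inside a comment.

Answer: STAR

Derivation:
pos=0: enter STRING mode
pos=0: emit STR "hi" (now at pos=4)
pos=4: emit ID 'a' (now at pos=5)
pos=5: emit STAR '*'
pos=6: emit NUM '1' (now at pos=7)
pos=7: emit SEMI ';'
pos=9: enter STRING mode
pos=9: emit STR "yes" (now at pos=14)
pos=15: emit MINUS '-'
pos=16: emit NUM '3' (now at pos=17)
DONE. 8 tokens: [STR, ID, STAR, NUM, SEMI, STR, MINUS, NUM]
Position 5: char is '*' -> STAR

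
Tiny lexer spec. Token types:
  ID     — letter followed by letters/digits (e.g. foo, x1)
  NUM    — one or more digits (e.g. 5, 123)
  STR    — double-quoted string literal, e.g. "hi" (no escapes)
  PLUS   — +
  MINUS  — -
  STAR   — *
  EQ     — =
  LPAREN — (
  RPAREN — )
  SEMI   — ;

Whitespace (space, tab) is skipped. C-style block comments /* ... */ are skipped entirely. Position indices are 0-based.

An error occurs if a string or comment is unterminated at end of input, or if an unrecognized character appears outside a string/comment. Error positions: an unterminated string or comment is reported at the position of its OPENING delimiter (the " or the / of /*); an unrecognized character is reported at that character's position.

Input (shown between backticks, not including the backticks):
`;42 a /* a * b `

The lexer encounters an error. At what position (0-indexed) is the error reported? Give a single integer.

pos=0: emit SEMI ';'
pos=1: emit NUM '42' (now at pos=3)
pos=4: emit ID 'a' (now at pos=5)
pos=6: enter COMMENT mode (saw '/*')
pos=6: ERROR — unterminated comment (reached EOF)

Answer: 6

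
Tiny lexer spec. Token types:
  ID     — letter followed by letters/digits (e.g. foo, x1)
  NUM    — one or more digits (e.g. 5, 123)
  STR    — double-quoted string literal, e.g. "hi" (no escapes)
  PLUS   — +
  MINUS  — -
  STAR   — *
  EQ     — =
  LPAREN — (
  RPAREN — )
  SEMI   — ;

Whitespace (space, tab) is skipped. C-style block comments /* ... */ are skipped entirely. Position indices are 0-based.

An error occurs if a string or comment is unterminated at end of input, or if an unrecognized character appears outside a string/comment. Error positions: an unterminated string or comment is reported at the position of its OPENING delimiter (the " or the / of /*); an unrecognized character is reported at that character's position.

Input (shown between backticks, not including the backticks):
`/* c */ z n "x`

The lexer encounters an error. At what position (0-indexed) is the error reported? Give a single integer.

pos=0: enter COMMENT mode (saw '/*')
exit COMMENT mode (now at pos=7)
pos=8: emit ID 'z' (now at pos=9)
pos=10: emit ID 'n' (now at pos=11)
pos=12: enter STRING mode
pos=12: ERROR — unterminated string

Answer: 12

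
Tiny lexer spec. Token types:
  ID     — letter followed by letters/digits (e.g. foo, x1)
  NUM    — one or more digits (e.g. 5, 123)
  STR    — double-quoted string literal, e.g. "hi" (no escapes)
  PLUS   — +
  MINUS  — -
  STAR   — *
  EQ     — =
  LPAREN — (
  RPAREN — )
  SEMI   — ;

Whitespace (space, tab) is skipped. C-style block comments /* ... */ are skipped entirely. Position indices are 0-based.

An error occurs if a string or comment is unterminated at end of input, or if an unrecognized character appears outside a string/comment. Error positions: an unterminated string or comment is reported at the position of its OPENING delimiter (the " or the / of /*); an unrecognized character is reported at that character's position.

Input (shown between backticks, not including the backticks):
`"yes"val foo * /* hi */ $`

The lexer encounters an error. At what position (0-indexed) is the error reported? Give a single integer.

Answer: 24

Derivation:
pos=0: enter STRING mode
pos=0: emit STR "yes" (now at pos=5)
pos=5: emit ID 'val' (now at pos=8)
pos=9: emit ID 'foo' (now at pos=12)
pos=13: emit STAR '*'
pos=15: enter COMMENT mode (saw '/*')
exit COMMENT mode (now at pos=23)
pos=24: ERROR — unrecognized char '$'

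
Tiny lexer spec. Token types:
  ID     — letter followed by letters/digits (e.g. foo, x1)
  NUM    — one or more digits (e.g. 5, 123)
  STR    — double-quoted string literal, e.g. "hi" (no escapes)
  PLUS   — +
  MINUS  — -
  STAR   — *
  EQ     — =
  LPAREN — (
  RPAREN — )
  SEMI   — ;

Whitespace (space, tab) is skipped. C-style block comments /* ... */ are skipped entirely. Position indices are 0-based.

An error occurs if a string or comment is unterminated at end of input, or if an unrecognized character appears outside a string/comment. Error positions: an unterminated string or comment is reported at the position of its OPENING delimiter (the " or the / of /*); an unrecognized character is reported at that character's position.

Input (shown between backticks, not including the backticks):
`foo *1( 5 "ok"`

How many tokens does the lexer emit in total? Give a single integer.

pos=0: emit ID 'foo' (now at pos=3)
pos=4: emit STAR '*'
pos=5: emit NUM '1' (now at pos=6)
pos=6: emit LPAREN '('
pos=8: emit NUM '5' (now at pos=9)
pos=10: enter STRING mode
pos=10: emit STR "ok" (now at pos=14)
DONE. 6 tokens: [ID, STAR, NUM, LPAREN, NUM, STR]

Answer: 6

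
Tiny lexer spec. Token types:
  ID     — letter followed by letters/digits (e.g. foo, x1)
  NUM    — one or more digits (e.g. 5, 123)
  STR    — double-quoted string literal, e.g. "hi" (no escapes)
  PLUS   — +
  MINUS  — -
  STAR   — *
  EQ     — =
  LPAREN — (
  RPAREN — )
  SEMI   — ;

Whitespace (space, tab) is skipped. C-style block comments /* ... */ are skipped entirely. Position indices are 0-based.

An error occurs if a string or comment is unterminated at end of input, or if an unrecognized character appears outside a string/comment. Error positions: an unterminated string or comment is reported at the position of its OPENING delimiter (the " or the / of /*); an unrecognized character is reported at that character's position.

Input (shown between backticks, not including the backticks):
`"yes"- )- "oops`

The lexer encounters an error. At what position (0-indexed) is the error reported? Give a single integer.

Answer: 10

Derivation:
pos=0: enter STRING mode
pos=0: emit STR "yes" (now at pos=5)
pos=5: emit MINUS '-'
pos=7: emit RPAREN ')'
pos=8: emit MINUS '-'
pos=10: enter STRING mode
pos=10: ERROR — unterminated string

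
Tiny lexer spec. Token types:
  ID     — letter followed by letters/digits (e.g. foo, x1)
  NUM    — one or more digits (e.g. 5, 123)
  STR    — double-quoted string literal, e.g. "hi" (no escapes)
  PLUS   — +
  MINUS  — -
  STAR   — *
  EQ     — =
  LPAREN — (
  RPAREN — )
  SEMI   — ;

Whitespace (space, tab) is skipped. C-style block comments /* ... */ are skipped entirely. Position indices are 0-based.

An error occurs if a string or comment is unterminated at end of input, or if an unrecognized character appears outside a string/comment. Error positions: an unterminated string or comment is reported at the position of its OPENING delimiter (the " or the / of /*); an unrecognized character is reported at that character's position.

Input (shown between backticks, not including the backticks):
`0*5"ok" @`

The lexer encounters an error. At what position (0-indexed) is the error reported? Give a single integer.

Answer: 8

Derivation:
pos=0: emit NUM '0' (now at pos=1)
pos=1: emit STAR '*'
pos=2: emit NUM '5' (now at pos=3)
pos=3: enter STRING mode
pos=3: emit STR "ok" (now at pos=7)
pos=8: ERROR — unrecognized char '@'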